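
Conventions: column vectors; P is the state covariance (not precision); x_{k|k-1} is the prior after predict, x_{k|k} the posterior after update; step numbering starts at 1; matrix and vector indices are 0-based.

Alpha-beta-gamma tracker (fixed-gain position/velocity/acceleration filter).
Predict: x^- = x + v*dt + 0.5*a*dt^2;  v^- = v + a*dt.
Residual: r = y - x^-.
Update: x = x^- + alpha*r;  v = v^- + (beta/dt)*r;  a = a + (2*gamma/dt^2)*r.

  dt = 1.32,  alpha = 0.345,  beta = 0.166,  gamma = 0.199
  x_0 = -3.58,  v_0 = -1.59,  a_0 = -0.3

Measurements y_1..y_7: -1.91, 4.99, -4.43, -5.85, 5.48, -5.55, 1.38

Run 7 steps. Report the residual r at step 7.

resid = 2.1705

step 1: x_pred=-5.9402  r=4.0302  x^+=-4.5498  v^+=-1.4792  a^+=0.6206
step 2: x_pred=-5.9616  r=10.9516  x^+=-2.1833  v^+=0.7172  a^+=3.1221
step 3: x_pred=1.4834  r=-5.9134  x^+=-0.5567  v^+=4.0948  a^+=1.7714
step 4: x_pred=6.3917  r=-12.2417  x^+=2.1683  v^+=4.8936  a^+=-1.0249
step 5: x_pred=7.7350  r=-2.2550  x^+=6.9570  v^+=3.2572  a^+=-1.5399
step 6: x_pred=9.9149  r=-15.4649  x^+=4.5795  v^+=-0.7204  a^+=-5.0724
step 7: x_pred=-0.7905  r=2.1705  x^+=-0.0417  v^+=-7.1430  a^+=-4.5766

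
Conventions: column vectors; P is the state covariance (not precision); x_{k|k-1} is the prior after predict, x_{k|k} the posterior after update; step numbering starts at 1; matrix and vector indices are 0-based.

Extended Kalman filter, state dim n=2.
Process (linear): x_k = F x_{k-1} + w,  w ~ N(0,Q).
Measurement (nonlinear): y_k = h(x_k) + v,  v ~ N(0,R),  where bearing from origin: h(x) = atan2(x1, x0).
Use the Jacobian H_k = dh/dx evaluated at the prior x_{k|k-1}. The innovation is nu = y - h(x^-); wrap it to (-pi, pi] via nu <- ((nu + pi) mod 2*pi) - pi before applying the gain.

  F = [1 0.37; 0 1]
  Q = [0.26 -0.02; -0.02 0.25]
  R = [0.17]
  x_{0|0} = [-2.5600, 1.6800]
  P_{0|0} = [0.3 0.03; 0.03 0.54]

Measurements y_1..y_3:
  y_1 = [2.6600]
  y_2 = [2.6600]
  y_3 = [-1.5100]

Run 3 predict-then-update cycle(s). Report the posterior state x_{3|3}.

step 1: x^-=[-1.9384, 1.6800]  P^-=[0.6561 0.2098; 0.2098 0.7900]  H_jac=[-0.2553 -0.2946]  S=[0.3129]  K=[-0.7329; -0.9150]  nu=[0.2325]  x^+=[-2.1088, 1.4673]  P^+=[0.4880 -0.0000; -0.0000 0.5280]
step 2: x^-=[-1.5659, 1.4673]  P^-=[0.8203 0.1753; 0.1753 0.7780]  H_jac=[-0.3186 -0.3401]  S=[0.3812]  K=[-0.8420; -0.8405]  nu=[0.2713]  x^+=[-1.7943, 1.2392]  P^+=[0.5500 -0.0945; -0.0945 0.5087]
step 3: x^-=[-1.3358, 1.2392]  P^-=[0.8098 0.0738; 0.0738 0.7587]  H_jac=[-0.3732 -0.4023]  S=[0.4278]  K=[-0.7759; -0.7779]  nu=[2.3795]  x^+=[-3.1821, -0.6119]  P^+=[0.5522 -0.1845; -0.1845 0.4998]

x_post = [-3.1821, -0.6119]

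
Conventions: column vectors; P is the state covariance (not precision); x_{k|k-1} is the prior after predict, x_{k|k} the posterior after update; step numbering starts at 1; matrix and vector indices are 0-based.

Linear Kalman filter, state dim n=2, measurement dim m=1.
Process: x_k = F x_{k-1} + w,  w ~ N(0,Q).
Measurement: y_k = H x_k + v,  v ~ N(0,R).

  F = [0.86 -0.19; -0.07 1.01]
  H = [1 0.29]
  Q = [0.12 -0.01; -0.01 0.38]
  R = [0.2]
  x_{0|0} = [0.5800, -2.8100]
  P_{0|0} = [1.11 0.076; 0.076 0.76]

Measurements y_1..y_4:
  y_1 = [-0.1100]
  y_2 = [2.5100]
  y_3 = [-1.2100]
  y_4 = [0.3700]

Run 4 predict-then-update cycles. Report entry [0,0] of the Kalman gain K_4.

K[0,0] = 0.7361

step 1: x^-=[1.0327, -2.8787]  P^-=[0.9436 -0.1556; -0.1556 1.1500]  S=[1.1500]  K=[0.7812; 0.1547]  nu=[-0.3079]  x^+=[0.7922, -2.9263]  P^+=[0.2417 -0.2946; -0.2946 1.1225]
step 2: x^-=[1.2373, -3.0110]  P^-=[0.4355 -0.4997; -0.4997 1.5679]  S=[0.4775]  K=[0.6086; -0.0944]  nu=[2.1459]  x^+=[2.5432, -3.2135]  P^+=[0.2587 -0.4723; -0.4723 1.5636]
step 3: x^-=[2.7977, -3.4237]  P^-=[0.5221 -0.7422; -0.7422 2.0431]  S=[0.4635]  K=[0.6621; -0.3229]  nu=[-3.0148]  x^+=[0.8015, -2.4501]  P^+=[0.3189 -0.6431; -0.6431 1.9948]
step 4: x^-=[1.1548, -2.5307]  P^-=[0.6380 -0.9791; -0.9791 2.5073]  S=[0.4810]  K=[0.7361; -0.5239]  nu=[-0.0509]  x^+=[1.1173, -2.5041]  P^+=[0.3774 -0.7936; -0.7936 2.3753]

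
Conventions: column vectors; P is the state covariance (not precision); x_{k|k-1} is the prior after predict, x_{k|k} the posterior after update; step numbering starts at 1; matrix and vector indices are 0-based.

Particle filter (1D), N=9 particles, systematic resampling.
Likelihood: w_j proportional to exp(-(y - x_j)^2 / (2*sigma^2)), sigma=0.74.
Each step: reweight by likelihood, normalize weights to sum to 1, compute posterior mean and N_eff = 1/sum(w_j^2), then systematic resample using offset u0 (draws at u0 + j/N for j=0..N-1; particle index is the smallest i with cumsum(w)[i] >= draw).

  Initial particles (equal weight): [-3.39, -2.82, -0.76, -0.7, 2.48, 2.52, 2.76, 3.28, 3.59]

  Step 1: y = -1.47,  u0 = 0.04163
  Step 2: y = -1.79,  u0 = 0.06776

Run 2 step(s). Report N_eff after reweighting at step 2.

step 1: w=[0.0240, 0.1318, 0.4392, 0.4050, 0.0000, 0.0000, 0.0000, 0.0000, 0.0000]  mean=-1.0704  Neff=2.6677  idx=[1, 1, 2, 2, 2, 3, 3, 3, 3]
step 2: w=[0.1168, 0.1168, 0.1168, 0.1168, 0.1168, 0.1040, 0.1040, 0.1040, 0.1040]  mean=-1.2163  Neff=8.9706  idx=[0, 1, 2, 3, 4, 5, 6, 7, 8]

N_eff = 8.9706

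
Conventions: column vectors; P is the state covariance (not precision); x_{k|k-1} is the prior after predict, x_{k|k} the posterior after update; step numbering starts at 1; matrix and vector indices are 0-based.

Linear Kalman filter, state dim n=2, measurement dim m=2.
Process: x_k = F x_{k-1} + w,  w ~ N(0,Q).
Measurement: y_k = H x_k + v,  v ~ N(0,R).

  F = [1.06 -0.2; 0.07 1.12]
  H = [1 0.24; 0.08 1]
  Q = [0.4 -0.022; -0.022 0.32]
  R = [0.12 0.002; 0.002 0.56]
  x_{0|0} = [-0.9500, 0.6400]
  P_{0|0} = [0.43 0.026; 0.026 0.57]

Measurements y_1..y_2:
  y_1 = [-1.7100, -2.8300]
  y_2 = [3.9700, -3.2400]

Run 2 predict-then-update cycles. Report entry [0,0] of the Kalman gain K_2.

step 1: x^-=[-1.1350, 0.6503]  P^-=[0.8949 -0.0873; -0.0873 1.0412]  S=[1.0330 0.2345; 0.2345 1.5930]  K=[0.8776 -0.1391; 0.0104 0.6477]  nu=[-0.7311, -3.3895]  x^+=[-1.3053, -1.5527]  P^+=[0.1257 -0.0862; -0.0862 0.3696]
step 2: x^-=[-1.0731, -1.8304]  P^-=[0.5926 -0.1966; -0.1966 0.7708]  S=[0.6626 0.0340; 0.0340 1.3031]  K=[0.8301 -0.1362; -0.0473 0.5807]  nu=[5.4823, -1.3238]  x^+=[3.6580, -2.8585]  P^+=[0.1195 -0.0841; -0.0841 0.3318]

K[0,0] = 0.8301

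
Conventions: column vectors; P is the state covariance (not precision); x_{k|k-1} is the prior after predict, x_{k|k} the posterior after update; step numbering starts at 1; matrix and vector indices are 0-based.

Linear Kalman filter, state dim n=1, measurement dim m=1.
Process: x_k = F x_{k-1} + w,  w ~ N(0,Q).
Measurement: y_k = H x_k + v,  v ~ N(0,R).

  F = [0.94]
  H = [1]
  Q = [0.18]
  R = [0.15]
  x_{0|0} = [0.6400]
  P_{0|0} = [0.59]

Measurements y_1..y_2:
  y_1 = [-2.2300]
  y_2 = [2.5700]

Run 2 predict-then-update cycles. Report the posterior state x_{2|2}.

x_post = [1.1365]

step 1: x^-=[0.6016]  P^-=[0.7013]  S=[0.8513]  K=[0.8238]  nu=[-2.8316]  x^+=[-1.7311]  P^+=[0.1236]
step 2: x^-=[-1.6272]  P^-=[0.2892]  S=[0.4392]  K=[0.6585]  nu=[4.1972]  x^+=[1.1365]  P^+=[0.0988]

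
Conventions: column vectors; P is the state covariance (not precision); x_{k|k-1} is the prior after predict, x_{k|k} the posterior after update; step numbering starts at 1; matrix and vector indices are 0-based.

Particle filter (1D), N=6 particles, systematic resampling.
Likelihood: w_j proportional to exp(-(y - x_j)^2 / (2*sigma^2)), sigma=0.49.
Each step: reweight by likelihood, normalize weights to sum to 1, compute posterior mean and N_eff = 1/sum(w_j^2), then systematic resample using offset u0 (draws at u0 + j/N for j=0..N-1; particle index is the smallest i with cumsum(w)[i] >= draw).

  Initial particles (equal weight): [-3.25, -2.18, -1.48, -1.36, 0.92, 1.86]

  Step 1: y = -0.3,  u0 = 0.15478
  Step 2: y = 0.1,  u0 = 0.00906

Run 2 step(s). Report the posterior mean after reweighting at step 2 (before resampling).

step 1: w=[0.0000, 0.0032, 0.2792, 0.4887, 0.2286, 0.0003]  mean=-0.8739  Neff=2.7099  idx=[2, 3, 3, 3, 4, 4]
step 2: w=[0.0103, 0.0221, 0.0221, 0.0221, 0.4617, 0.4617]  mean=0.7439  Neff=2.3373  idx=[0, 4, 4, 4, 5, 5]

post_mean = 0.7439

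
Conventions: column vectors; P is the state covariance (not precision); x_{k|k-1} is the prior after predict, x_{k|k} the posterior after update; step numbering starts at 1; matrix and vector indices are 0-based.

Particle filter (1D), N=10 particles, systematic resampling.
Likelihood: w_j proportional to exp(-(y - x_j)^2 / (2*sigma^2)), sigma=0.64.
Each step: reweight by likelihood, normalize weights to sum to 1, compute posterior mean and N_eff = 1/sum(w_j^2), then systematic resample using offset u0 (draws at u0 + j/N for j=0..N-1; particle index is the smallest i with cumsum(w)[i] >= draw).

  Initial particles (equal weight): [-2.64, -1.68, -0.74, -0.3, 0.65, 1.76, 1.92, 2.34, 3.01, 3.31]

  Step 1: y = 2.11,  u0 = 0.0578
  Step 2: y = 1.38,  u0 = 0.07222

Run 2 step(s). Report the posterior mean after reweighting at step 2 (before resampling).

post_mean = 1.9064

step 1: w=[0.0000, 0.0000, 0.0000, 0.0002, 0.0220, 0.2551, 0.2835, 0.2778, 0.1102, 0.0511]  mean=2.1585  Neff=4.2036  idx=[5, 5, 5, 6, 6, 6, 7, 7, 8, 9]
step 2: w=[0.1577, 0.1577, 0.1577, 0.1318, 0.1318, 0.1318, 0.0611, 0.0611, 0.0073, 0.0020]  mean=1.9064  Neff=7.4490  idx=[0, 1, 1, 2, 2, 3, 4, 5, 6, 7]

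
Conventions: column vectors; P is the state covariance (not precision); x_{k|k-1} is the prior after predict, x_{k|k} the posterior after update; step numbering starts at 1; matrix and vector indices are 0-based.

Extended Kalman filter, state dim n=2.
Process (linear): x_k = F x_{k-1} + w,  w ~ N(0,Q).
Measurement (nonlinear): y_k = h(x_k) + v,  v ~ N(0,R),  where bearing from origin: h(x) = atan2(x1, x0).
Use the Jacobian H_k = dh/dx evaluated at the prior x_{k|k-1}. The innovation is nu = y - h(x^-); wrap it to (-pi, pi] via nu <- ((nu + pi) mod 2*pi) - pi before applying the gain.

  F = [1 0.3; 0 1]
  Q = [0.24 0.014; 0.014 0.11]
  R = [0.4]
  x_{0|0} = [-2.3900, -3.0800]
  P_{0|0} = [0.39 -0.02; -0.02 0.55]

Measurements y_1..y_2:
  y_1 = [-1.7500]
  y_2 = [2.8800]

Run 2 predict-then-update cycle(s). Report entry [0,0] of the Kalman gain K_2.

step 1: x^-=[-3.3140, -3.0800]  P^-=[0.6675 0.1590; 0.1590 0.6600]  H_jac=[0.1505 -0.1619]  S=[0.4247]  K=[0.1759; -0.1953]  nu=[0.6428]  x^+=[-3.2009, -3.2055]  P^+=[0.6544 0.1736; 0.1736 0.6438]
step 2: x^-=[-4.1626, -3.2055]  P^-=[1.0565 0.3807; 0.3807 0.7538]  H_jac=[0.1161 -0.1508]  S=[0.4181]  K=[0.1561; -0.1662]  nu=[-0.9178]  x^+=[-4.3059, -3.0530]  P^+=[1.0463 0.3916; 0.3916 0.7423]

K[0,0] = 0.1561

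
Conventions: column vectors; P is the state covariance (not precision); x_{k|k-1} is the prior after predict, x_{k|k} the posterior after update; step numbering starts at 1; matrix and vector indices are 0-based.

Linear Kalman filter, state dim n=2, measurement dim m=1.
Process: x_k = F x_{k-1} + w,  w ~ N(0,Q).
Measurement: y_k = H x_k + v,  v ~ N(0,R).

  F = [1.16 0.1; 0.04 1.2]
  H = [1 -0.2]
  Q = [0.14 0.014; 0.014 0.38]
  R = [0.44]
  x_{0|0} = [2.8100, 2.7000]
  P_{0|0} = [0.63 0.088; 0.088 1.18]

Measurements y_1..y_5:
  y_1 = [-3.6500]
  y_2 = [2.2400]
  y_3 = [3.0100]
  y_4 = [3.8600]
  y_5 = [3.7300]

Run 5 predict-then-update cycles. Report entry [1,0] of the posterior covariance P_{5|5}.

step 1: x^-=[3.5296, 3.3524]  P^-=[1.0199 0.3077; 0.3077 2.0887]  S=[1.4204]  K=[0.6747; -0.0775]  nu=[-6.5091]  x^+=[-0.8623, 3.8567]  P^+=[0.3733 0.3819; 0.3819 2.0801]
step 2: x^-=[-0.6146, 4.5936]  P^-=[0.7517 0.8141; 0.8141 3.4126]  S=[1.0025]  K=[0.5874; 0.1313]  nu=[3.7734]  x^+=[1.6017, 5.0888]  P^+=[0.4058 0.7368; 0.7368 3.3954]
step 3: x^-=[2.3669, 6.1707]  P^-=[0.8910 1.4689; 1.4689 5.3407]  S=[0.9570]  K=[0.6240; 0.4187]  nu=[1.8773]  x^+=[3.5383, 6.9567]  P^+=[0.5183 1.2188; 1.2188 5.1729]
step 4: x^-=[4.8001, 8.4896]  P^-=[1.1720 2.3603; 2.3603 7.9468]  S=[0.9857]  K=[0.7100; 0.7821]  nu=[0.7579]  x^+=[5.3382, 9.0823]  P^+=[0.6750 1.8129; 1.8129 7.3439]
step 5: x^-=[7.1005, 11.1123]  P^-=[1.5423 3.4574; 3.4574 11.1304]  S=[1.0446]  K=[0.8145; 1.1788]  nu=[-1.1480]  x^+=[6.1654, 9.7590]  P^+=[0.8493 2.4544; 2.4544 9.6789]

P_post[1,0] = 2.4544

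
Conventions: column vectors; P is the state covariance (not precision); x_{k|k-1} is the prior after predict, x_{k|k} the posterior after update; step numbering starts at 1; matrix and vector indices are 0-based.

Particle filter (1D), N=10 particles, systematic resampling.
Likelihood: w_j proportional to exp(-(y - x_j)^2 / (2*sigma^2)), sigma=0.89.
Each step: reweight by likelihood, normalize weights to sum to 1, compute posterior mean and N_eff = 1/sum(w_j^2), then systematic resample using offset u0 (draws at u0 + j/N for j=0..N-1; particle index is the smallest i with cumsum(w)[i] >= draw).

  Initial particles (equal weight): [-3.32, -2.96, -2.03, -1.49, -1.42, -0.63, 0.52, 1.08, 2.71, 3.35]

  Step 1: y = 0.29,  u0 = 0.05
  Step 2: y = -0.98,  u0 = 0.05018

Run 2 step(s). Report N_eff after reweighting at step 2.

step 1: w=[0.0001, 0.0005, 0.0130, 0.0524, 0.0611, 0.2269, 0.3744, 0.2610, 0.0096, 0.0010]  mean=0.1703  Neff=3.7521  idx=[3, 5, 5, 5, 6, 6, 6, 7, 7, 7]
step 2: w=[0.1862, 0.2031, 0.2031, 0.2031, 0.0530, 0.0530, 0.0530, 0.0151, 0.0151, 0.0151]  mean=-0.5299  Neff=5.9661  idx=[0, 0, 1, 1, 2, 2, 3, 3, 5, 6]

N_eff = 5.9661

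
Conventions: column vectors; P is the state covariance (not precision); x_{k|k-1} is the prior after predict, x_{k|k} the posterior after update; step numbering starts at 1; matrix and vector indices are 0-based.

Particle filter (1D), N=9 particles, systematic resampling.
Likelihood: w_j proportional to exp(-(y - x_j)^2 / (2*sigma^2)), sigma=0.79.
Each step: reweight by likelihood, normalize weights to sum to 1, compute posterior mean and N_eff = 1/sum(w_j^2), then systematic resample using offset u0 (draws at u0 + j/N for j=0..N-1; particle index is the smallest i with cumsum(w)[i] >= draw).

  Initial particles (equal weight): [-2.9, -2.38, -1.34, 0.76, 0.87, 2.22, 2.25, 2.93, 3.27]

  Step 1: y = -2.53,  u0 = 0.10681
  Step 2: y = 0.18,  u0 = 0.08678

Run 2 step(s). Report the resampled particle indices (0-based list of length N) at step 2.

resampled_idx = [7, 7, 7, 7, 7, 8, 8, 8, 8]

step 1: w=[0.4073, 0.4464, 0.1462, 0.0001, 0.0000, 0.0000, 0.0000, 0.0000, 0.0000]  mean=-2.4394  Neff=2.5870  idx=[0, 0, 0, 1, 1, 1, 1, 2, 2]
step 2: w=[0.0015, 0.0015, 0.0015, 0.0156, 0.0156, 0.0156, 0.0156, 0.4666, 0.4666]  mean=-1.4118  Neff=2.2913  idx=[7, 7, 7, 7, 7, 8, 8, 8, 8]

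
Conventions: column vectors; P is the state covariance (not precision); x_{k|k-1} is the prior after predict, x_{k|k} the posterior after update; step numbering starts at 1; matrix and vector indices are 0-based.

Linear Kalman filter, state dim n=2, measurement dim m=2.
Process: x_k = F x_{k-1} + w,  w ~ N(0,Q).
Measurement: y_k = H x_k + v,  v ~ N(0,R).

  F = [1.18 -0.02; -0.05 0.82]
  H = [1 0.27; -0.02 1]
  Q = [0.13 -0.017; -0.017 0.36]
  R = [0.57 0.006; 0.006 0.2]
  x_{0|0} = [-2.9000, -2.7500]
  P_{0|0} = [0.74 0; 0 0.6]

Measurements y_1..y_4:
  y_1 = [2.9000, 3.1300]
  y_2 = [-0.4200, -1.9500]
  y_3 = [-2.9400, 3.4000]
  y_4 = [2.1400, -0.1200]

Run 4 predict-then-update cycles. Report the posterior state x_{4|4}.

x_post = [-0.0779, 0.5207]

step 1: x^-=[-3.3670, -2.1100]  P^-=[1.1606 -0.0705; -0.0705 0.7653]  S=[1.7483 0.1193; 0.1193 0.9686]  K=[0.6651 -0.1787; 0.0241 0.7886]  nu=[6.8367, 5.1727]  x^+=[0.2562, 2.1337]  P^+=[0.3846 -0.0241; -0.0241 0.1574]
step 2: x^-=[0.2596, 1.7368]  P^-=[0.6667 -0.0656; -0.0656 0.4688]  S=[1.2354 0.0540; 0.0540 0.6716]  K=[0.5323 -0.1603; 0.0188 0.6984]  nu=[-1.1485, -3.6816]  x^+=[0.2383, -0.8559]  P^+=[0.3086 -0.0227; -0.0227 0.1393]
step 3: x^-=[0.2984, -0.7138]  P^-=[0.5608 -0.0595; -0.0595 0.4563]  S=[1.1319 0.0588; 0.0588 0.6589]  K=[0.4891 -0.1509; 0.0203 0.6925]  nu=[-3.0456, 4.1197]  x^+=[-1.8131, 2.0774]  P^+=[0.2837 -0.0216; -0.0216 0.1382]
step 4: x^-=[-2.1810, 1.7941]  P^-=[0.5261 -0.0569; -0.0569 0.4554]  S=[1.0986 0.0618; 0.0618 0.6579]  K=[0.4732 -0.1470; 0.0212 0.6920]  nu=[3.8366, -1.9577]  x^+=[-0.0779, 0.5207]  P^+=[0.2745 -0.0211; -0.0211 0.1381]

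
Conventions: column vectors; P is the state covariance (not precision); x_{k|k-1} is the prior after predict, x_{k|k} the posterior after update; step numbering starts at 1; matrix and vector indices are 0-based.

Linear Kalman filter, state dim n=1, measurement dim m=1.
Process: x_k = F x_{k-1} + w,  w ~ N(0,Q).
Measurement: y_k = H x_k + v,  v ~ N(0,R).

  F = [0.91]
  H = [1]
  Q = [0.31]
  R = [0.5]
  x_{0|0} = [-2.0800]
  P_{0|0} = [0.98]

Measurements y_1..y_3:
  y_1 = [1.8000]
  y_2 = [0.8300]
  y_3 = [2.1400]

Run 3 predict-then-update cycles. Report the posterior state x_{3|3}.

step 1: x^-=[-1.8928]  P^-=[1.1215]  S=[1.6215]  K=[0.6917]  nu=[3.6928]  x^+=[0.6613]  P^+=[0.3458]
step 2: x^-=[0.6018]  P^-=[0.5964]  S=[1.0964]  K=[0.5440]  nu=[0.2282]  x^+=[0.7259]  P^+=[0.2720]
step 3: x^-=[0.6606]  P^-=[0.5352]  S=[1.0352]  K=[0.5170]  nu=[1.4794]  x^+=[1.4255]  P^+=[0.2585]

x_post = [1.4255]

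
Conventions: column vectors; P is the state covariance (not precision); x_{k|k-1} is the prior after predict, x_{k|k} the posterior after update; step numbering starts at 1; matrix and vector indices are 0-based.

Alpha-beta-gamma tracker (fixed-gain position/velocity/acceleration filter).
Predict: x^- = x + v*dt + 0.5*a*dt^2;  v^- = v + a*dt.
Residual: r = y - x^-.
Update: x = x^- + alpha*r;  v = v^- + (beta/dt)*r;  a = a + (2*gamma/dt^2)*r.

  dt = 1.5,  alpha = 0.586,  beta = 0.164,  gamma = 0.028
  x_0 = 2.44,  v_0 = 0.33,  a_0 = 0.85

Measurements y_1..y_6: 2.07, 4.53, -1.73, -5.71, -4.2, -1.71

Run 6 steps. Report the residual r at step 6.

step 1: x_pred=3.8912  r=-1.8213  x^+=2.8240  v^+=1.4059  a^+=0.8047
step 2: x_pred=5.8381  r=-1.3081  x^+=5.0715  v^+=2.4699  a^+=0.7721
step 3: x_pred=9.6450  r=-11.3750  x^+=2.9792  v^+=2.3844  a^+=0.4890
step 4: x_pred=7.1059  r=-12.8159  x^+=-0.4042  v^+=1.7167  a^+=0.1700
step 5: x_pred=2.3621  r=-6.5621  x^+=-1.4833  v^+=1.2543  a^+=0.0067
step 6: x_pred=0.4056  r=-2.1156  x^+=-0.8341  v^+=1.0330  a^+=-0.0459

resid = -2.1156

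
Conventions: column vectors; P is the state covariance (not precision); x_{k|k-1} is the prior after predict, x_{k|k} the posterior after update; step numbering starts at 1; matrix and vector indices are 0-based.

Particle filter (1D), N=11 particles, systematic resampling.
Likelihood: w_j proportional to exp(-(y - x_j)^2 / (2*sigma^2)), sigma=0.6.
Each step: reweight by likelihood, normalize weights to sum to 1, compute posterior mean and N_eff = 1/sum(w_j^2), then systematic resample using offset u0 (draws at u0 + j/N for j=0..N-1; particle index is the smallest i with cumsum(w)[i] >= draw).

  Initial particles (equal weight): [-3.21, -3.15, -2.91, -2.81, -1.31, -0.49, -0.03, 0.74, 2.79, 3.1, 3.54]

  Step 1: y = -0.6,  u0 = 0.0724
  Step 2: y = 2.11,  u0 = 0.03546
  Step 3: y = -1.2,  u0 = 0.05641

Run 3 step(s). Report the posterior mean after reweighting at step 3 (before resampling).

post_mean = 0.1736

step 1: w=[0.0000, 0.0001, 0.0003, 0.0005, 0.2256, 0.4467, 0.2893, 0.0375, 0.0000, 0.0000, 0.0000]  mean=-0.4978  Neff=2.9802  idx=[4, 4, 5, 5, 5, 5, 5, 6, 6, 6, 7]
step 2: w=[0.0000, 0.0000, 0.0011, 0.0011, 0.0011, 0.0011, 0.0011, 0.0218, 0.0218, 0.0218, 0.9294]  mean=0.6832  Neff=1.1558  idx=[8, 10, 10, 10, 10, 10, 10, 10, 10, 10, 10]
step 3: w=[0.7356, 0.0264, 0.0264, 0.0264, 0.0264, 0.0264, 0.0264, 0.0264, 0.0264, 0.0264, 0.0264]  mean=0.1736  Neff=1.8243  idx=[0, 0, 0, 0, 0, 0, 0, 0, 2, 6, 9]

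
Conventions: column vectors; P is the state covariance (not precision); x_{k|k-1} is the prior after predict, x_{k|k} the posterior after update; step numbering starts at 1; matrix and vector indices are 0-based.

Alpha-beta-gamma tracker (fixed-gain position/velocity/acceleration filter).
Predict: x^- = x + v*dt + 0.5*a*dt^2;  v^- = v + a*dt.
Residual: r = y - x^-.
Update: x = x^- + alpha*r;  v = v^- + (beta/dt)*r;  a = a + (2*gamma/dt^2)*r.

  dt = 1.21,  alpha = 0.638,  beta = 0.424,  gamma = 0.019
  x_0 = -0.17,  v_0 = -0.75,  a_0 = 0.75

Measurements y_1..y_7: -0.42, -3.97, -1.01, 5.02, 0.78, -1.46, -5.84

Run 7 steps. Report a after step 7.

a_post = 0.2310

step 1: x_pred=-0.5285  r=0.1085  x^+=-0.4593  v^+=0.1955  a^+=0.7528
step 2: x_pred=0.3284  r=-4.2984  x^+=-2.4140  v^+=-0.3998  a^+=0.6413
step 3: x_pred=-2.4283  r=1.4183  x^+=-1.5234  v^+=0.8731  a^+=0.6781
step 4: x_pred=0.0294  r=4.9906  x^+=3.2134  v^+=3.4423  a^+=0.8076
step 5: x_pred=7.9698  r=-7.1898  x^+=3.3827  v^+=1.9001  a^+=0.6210
step 6: x_pred=6.1364  r=-7.5964  x^+=1.2899  v^+=-0.0104  a^+=0.4238
step 7: x_pred=1.5876  r=-7.4276  x^+=-3.1512  v^+=-2.1003  a^+=0.2310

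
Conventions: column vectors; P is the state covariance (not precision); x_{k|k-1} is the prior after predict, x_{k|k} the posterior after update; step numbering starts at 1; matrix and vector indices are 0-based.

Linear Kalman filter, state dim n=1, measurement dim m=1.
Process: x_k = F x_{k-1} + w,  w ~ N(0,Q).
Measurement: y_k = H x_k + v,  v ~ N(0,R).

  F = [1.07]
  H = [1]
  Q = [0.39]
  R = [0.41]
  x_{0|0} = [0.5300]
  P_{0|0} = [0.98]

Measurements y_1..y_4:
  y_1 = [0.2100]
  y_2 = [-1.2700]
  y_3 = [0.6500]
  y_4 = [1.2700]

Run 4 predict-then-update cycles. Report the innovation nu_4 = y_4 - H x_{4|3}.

innov = [1.1374]

step 1: x^-=[0.5671]  P^-=[1.5120]  S=[1.9220]  K=[0.7867]  nu=[-0.3571]  x^+=[0.2862]  P^+=[0.3225]
step 2: x^-=[0.3062]  P^-=[0.7593]  S=[1.1693]  K=[0.6494]  nu=[-1.5762]  x^+=[-0.7173]  P^+=[0.2662]
step 3: x^-=[-0.7675]  P^-=[0.6948]  S=[1.1048]  K=[0.6289]  nu=[1.4175]  x^+=[0.1240]  P^+=[0.2578]
step 4: x^-=[0.1326]  P^-=[0.6852]  S=[1.0952]  K=[0.6256]  nu=[1.1374]  x^+=[0.8442]  P^+=[0.2565]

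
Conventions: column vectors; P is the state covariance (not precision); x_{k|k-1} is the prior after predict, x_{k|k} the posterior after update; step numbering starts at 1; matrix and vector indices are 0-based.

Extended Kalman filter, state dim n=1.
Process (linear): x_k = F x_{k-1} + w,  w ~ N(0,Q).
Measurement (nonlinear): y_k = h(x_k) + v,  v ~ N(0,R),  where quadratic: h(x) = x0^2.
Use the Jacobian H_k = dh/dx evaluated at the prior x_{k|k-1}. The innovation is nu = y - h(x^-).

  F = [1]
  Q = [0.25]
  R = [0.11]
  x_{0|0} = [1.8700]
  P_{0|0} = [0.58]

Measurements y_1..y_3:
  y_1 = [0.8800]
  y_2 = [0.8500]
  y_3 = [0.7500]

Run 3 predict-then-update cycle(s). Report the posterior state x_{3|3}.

step 1: x^-=[1.8700]  P^-=[0.8300]  H_jac=[3.7400]  S=[11.7197]  K=[0.2649]  nu=[-2.6169]  x^+=[1.1769]  P^+=[0.0078]
step 2: x^-=[1.1769]  P^-=[0.2578]  H_jac=[2.3537]  S=[1.5382]  K=[0.3945]  nu=[-0.5350]  x^+=[0.9658]  P^+=[0.0184]
step 3: x^-=[0.9658]  P^-=[0.2684]  H_jac=[1.9316]  S=[1.1116]  K=[0.4665]  nu=[-0.1828]  x^+=[0.8805]  P^+=[0.0266]

x_post = [0.8805]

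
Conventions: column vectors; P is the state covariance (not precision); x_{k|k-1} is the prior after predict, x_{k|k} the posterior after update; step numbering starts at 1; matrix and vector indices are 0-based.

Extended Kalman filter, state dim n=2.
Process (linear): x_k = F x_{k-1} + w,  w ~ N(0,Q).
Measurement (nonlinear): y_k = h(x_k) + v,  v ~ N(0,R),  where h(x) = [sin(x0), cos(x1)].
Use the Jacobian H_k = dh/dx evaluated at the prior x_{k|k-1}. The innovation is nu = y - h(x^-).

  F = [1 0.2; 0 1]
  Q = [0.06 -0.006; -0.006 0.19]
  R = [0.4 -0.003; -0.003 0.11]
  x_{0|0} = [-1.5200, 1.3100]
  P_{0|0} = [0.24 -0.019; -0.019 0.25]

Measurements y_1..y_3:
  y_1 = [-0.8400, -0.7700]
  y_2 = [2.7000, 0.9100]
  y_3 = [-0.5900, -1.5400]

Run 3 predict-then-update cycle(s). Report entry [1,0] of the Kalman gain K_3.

K[1,0] = 0.0037

step 1: x^-=[-1.2580, 1.3100]  P^-=[0.3024 0.0250; 0.0250 0.4400]  H_jac=[0.3077 0.0000; 0.0000 -0.9662]  S=[0.4286 -0.0104; -0.0104 0.5207]  K=[0.2161 -0.0421; -0.0019 -0.8164]  nu=[0.1115, -1.0279]  x^+=[-1.1907, 2.1489]  P^+=[0.2813 0.0055; 0.0055 0.0929]
step 2: x^-=[-0.7609, 2.1489]  P^-=[0.3472 0.0180; 0.0180 0.2829]  H_jac=[0.7242 0.0000; 0.0000 -0.8375]  S=[0.5821 -0.0139; -0.0139 0.3084]  K=[0.4312 -0.0295; 0.0041 -0.7680]  nu=[3.3896, 1.4565]  x^+=[0.6578, 1.0440]  P^+=[0.2383 0.0054; 0.0054 0.1009]
step 3: x^-=[0.8667, 1.0440]  P^-=[0.3045 0.0196; 0.0196 0.2909]  H_jac=[0.6474 0.0000; 0.0000 -0.8644]  S=[0.5276 -0.0140; -0.0140 0.3274]  K=[0.3727 -0.0359; 0.0037 -0.7680]  nu=[-1.3522, -2.0427]  x^+=[0.4360, 2.6077]  P^+=[0.2304 0.0059; 0.0059 0.0977]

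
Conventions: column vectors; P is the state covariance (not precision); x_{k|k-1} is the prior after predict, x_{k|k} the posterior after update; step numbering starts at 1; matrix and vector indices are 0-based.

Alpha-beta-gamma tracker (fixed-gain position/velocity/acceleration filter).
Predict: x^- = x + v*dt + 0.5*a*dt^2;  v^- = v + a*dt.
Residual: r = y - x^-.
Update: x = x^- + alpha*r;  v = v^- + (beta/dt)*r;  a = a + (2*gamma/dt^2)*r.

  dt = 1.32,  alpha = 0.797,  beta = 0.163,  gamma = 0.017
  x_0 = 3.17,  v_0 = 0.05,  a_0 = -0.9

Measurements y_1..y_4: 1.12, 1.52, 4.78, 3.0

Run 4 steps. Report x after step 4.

step 1: x_pred=2.4519  r=-1.3319  x^+=1.3904  v^+=-1.3025  a^+=-0.9260
step 2: x_pred=-1.1356  r=2.6556  x^+=0.9809  v^+=-2.1969  a^+=-0.8742
step 3: x_pred=-2.6805  r=7.4605  x^+=3.2655  v^+=-2.4295  a^+=-0.7286
step 4: x_pred=-0.5762  r=3.5762  x^+=2.2740  v^+=-2.9496  a^+=-0.6588

x_post = 2.2740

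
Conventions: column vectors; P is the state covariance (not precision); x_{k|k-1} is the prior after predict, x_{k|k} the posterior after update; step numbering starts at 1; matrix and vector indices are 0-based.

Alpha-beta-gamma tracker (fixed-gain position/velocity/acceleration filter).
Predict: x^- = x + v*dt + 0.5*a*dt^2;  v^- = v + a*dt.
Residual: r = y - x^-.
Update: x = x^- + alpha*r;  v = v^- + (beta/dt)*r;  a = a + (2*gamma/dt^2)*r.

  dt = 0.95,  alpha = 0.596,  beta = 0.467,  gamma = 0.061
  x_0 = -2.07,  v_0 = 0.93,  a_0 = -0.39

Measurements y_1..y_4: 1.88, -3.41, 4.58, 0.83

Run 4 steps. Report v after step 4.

v_post = 0.5004

step 1: x_pred=-1.3625  r=3.2425  x^+=0.5700  v^+=2.1534  a^+=0.0483
step 2: x_pred=2.6376  r=-6.0476  x^+=-0.9668  v^+=-0.7735  a^+=-0.7692
step 3: x_pred=-2.0487  r=6.6287  x^+=1.9020  v^+=1.7543  a^+=0.1269
step 4: x_pred=3.6258  r=-2.7958  x^+=1.9595  v^+=0.5004  a^+=-0.2511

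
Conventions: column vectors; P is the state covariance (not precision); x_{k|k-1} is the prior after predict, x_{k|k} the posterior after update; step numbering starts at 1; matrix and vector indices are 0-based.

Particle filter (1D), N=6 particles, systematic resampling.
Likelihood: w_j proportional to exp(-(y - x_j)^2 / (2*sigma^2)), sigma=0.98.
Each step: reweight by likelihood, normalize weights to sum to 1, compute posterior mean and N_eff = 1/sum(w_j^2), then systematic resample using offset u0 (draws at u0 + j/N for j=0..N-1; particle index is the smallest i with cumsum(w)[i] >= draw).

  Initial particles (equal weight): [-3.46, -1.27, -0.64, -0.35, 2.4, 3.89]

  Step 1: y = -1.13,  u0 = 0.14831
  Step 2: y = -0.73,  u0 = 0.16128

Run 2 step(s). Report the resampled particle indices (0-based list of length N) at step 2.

resampled_idx = [1, 2, 3, 3, 4, 5]

step 1: w=[0.0223, 0.3719, 0.3316, 0.2737, 0.0006, 0.0000]  mean=-0.8559  Neff=3.0897  idx=[1, 1, 2, 2, 3, 3]
step 2: w=[0.1544, 0.1544, 0.1789, 0.1789, 0.1667, 0.1667]  mean=-0.7378  Neff=5.9784  idx=[1, 2, 3, 3, 4, 5]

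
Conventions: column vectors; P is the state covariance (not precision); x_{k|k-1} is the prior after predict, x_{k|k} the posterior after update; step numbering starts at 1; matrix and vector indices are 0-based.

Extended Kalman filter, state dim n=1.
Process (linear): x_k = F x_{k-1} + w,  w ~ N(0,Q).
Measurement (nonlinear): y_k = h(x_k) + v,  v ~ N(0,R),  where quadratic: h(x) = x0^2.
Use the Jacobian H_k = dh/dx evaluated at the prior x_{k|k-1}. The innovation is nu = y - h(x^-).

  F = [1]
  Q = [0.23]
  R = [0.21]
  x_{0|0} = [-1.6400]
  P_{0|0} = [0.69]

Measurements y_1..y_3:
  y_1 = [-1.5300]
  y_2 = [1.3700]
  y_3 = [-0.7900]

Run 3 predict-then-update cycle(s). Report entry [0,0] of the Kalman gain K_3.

K[0,0] = -0.4273

step 1: x^-=[-1.6400]  P^-=[0.9200]  H_jac=[-3.2800]  S=[10.1077]  K=[-0.2985]  nu=[-4.2196]  x^+=[-0.3803]  P^+=[0.0191]
step 2: x^-=[-0.3803]  P^-=[0.2491]  H_jac=[-0.7605]  S=[0.3541]  K=[-0.5351]  nu=[1.2254]  x^+=[-1.0359]  P^+=[0.1477]
step 3: x^-=[-1.0359]  P^-=[0.3777]  H_jac=[-2.0719]  S=[1.8315]  K=[-0.4273]  nu=[-1.8631]  x^+=[-0.2398]  P^+=[0.0433]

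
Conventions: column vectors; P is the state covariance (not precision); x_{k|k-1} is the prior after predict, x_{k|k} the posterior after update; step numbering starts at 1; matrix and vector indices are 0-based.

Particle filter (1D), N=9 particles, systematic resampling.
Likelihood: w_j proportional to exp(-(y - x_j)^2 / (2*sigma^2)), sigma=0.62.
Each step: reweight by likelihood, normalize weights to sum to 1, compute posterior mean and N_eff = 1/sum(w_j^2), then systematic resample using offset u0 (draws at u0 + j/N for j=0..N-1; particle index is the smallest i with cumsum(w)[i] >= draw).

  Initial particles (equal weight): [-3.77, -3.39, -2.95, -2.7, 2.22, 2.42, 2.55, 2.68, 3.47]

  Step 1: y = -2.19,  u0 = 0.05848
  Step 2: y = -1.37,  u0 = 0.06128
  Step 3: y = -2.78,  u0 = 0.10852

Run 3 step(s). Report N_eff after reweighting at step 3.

N_eff = 8.9987

step 1: w=[0.0282, 0.1116, 0.3425, 0.5177, 0.0000, 0.0000, 0.0000, 0.0000, 0.0000]  mean=-2.8928  Neff=2.5091  idx=[1, 2, 2, 2, 3, 3, 3, 3, 3]
step 2: w=[0.0080, 0.0625, 0.0625, 0.0625, 0.1609, 0.1609, 0.1609, 0.1609, 0.1609]  mean=-2.7523  Neff=7.0793  idx=[1, 3, 4, 5, 5, 6, 7, 7, 8]
step 3: w=[0.1086, 0.1086, 0.1118, 0.1118, 0.1118, 0.1118, 0.1118, 0.1118, 0.1118]  mean=-2.7543  Neff=8.9987  idx=[0, 2, 3, 4, 5, 5, 6, 7, 8]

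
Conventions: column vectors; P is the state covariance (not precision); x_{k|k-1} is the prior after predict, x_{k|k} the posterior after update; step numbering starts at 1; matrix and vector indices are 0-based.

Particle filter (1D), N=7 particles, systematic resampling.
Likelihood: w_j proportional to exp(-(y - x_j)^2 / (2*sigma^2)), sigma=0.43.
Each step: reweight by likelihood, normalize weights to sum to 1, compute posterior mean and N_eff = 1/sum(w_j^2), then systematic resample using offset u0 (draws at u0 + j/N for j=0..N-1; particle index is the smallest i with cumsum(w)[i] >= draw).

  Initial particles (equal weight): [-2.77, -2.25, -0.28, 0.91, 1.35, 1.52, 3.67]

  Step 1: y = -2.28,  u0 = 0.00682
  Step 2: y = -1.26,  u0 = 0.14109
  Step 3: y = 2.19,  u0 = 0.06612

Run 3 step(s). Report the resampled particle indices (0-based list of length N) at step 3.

step 1: w=[0.3437, 0.6563, 0.0000, 0.0000, 0.0000, 0.0000, 0.0000]  mean=-2.4287  Neff=1.8220  idx=[0, 0, 0, 1, 1, 1, 1]
step 2: w=[0.0073, 0.0073, 0.0073, 0.2445, 0.2445, 0.2445, 0.2445]  mean=-2.2613  Neff=4.1776  idx=[3, 4, 4, 5, 5, 6, 6]
step 3: w=[0.1429, 0.1429, 0.1429, 0.1429, 0.1429, 0.1429, 0.1429]  mean=-2.2500  Neff=7.0000  idx=[0, 1, 2, 3, 4, 5, 6]

resampled_idx = [0, 1, 2, 3, 4, 5, 6]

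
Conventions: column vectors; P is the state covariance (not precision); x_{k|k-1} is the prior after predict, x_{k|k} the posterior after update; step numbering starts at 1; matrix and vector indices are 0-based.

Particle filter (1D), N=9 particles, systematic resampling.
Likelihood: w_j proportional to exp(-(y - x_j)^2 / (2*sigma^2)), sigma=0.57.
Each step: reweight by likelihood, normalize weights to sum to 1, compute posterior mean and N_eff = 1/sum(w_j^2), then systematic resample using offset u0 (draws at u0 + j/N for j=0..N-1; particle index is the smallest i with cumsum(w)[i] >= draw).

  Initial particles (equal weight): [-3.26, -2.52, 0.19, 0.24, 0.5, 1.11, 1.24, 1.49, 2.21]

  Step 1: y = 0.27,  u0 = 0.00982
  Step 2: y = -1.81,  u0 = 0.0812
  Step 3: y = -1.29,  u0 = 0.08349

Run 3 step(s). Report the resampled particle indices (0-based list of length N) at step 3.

step 1: w=[0.0000, 0.0000, 0.2760, 0.2784, 0.2569, 0.0941, 0.0655, 0.0282, 0.0009]  mean=0.4773  Neff=4.2803  idx=[2, 2, 2, 3, 3, 4, 4, 4, 5]
step 2: w=[0.2062, 0.2062, 0.2062, 0.1510, 0.1510, 0.0264, 0.0264, 0.0264, 0.0002]  mean=0.2298  Neff=5.7056  idx=[0, 0, 1, 2, 2, 3, 3, 4, 6]
step 3: w=[0.1318, 0.1318, 0.1318, 0.1318, 0.1318, 0.1045, 0.1045, 0.1045, 0.0277]  mean=0.2143  Neff=8.3103  idx=[0, 1, 2, 3, 4, 4, 5, 6, 8]

resampled_idx = [0, 1, 2, 3, 4, 4, 5, 6, 8]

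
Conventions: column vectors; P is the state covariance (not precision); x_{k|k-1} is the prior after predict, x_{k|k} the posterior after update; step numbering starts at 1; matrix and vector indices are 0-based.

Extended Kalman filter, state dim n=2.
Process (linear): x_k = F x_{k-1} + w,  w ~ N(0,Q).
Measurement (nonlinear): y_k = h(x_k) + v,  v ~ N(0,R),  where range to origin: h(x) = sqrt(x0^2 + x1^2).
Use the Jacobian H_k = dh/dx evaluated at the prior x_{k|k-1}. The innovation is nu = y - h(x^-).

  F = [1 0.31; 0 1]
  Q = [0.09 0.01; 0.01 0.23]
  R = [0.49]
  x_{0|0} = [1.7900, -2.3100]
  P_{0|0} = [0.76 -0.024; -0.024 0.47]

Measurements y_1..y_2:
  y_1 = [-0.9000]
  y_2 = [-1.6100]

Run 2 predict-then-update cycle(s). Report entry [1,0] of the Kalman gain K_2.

K[1,0] = -0.5338

step 1: x^-=[1.0739, -2.3100]  P^-=[0.8803 0.1317; 0.1317 0.7000]  H_jac=[0.4216 -0.9068]  S=[1.1213]  K=[0.2244; -0.5166]  nu=[-3.4474]  x^+=[0.3002, -0.5292]  P^+=[0.8238 0.2617; 0.2617 0.4008]
step 2: x^-=[0.1361, -0.5292]  P^-=[1.1146 0.3959; 0.3959 0.6308]  H_jac=[0.2491 -0.9685]  S=[0.9598]  K=[-0.1103; -0.5338]  nu=[-2.1564]  x^+=[0.3739, 0.6218]  P^+=[1.1029 0.3395; 0.3395 0.3574]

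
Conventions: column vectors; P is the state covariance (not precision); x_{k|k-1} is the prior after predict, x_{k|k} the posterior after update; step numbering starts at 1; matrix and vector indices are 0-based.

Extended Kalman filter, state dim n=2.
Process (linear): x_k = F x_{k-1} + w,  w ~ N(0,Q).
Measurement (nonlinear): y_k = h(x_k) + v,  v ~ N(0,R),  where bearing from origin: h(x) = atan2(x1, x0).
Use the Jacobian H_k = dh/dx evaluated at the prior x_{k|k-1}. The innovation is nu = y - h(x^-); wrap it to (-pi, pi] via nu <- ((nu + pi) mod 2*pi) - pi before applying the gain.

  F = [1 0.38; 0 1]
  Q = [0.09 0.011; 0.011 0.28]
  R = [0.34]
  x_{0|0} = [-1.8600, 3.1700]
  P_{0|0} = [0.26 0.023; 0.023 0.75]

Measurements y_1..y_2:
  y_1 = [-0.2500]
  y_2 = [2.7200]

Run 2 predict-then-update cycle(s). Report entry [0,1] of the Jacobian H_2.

step 1: x^-=[-0.6554, 3.1700]  P^-=[0.4758 0.3190; 0.3190 1.0300]  H_jac=[-0.3025 -0.0625]  S=[0.3996]  K=[-0.4101; -0.4027]  nu=[-2.0247]  x^+=[0.1749, 3.9853]  P^+=[0.4086 0.2530; 0.2530 0.9652]
step 2: x^-=[1.6893, 3.9853]  P^-=[0.8302 0.6308; 0.6308 1.2452]  H_jac=[-0.2127 0.0902]  S=[0.3635]  K=[-0.3294; -0.0603]  nu=[1.5501]  x^+=[1.1787, 3.8919]  P^+=[0.7908 0.6236; 0.6236 1.2439]

H_jac[0,1] = 0.0902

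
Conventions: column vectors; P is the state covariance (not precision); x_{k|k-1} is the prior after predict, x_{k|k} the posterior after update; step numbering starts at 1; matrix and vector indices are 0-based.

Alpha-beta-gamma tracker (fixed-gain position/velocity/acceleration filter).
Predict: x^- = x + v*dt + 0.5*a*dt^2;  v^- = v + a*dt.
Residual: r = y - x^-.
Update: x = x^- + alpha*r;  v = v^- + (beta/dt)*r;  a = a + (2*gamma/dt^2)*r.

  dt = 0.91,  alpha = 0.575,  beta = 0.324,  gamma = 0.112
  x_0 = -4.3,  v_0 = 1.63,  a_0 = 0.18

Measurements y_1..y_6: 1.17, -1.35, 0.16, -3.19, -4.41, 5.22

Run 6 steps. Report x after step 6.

step 1: x_pred=-2.7422  r=3.9122  x^+=-0.4927  v^+=3.1867  a^+=1.2382
step 2: x_pred=2.9199  r=-4.2699  x^+=0.4647  v^+=2.7932  a^+=0.0832
step 3: x_pred=3.0410  r=-2.8810  x^+=1.3844  v^+=1.8432  a^+=-0.6961
step 4: x_pred=2.7735  r=-5.9635  x^+=-0.6555  v^+=-0.9135  a^+=-2.3092
step 5: x_pred=-2.4429  r=-1.9671  x^+=-3.5740  v^+=-3.7153  a^+=-2.8413
step 6: x_pred=-8.1313  r=13.3513  x^+=-0.4543  v^+=-1.5472  a^+=0.7702

x_post = -0.4543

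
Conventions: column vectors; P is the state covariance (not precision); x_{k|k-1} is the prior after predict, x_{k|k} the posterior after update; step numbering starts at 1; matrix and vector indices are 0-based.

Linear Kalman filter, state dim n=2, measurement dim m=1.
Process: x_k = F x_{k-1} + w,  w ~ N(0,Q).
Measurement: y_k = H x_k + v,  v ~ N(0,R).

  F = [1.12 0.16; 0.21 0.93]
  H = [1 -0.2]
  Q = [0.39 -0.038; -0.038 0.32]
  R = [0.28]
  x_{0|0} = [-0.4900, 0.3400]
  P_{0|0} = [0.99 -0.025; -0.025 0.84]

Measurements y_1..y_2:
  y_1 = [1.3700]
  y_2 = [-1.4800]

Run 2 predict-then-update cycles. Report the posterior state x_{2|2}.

step 1: x^-=[-0.4944, 0.2133]  P^-=[1.6444 0.2930; 0.2930 1.0804]  S=[1.8504]  K=[0.8570; 0.0415]  nu=[1.9071]  x^+=[1.1399, 0.2925]  P^+=[0.2854 0.2271; 0.2271 1.0772]
step 2: x^-=[1.3235, 0.5114]  P^-=[0.8569 0.4336; 0.4336 1.3530]  S=[1.0176]  K=[0.7569; 0.1601]  nu=[-2.7012]  x^+=[-0.7210, 0.0788]  P^+=[0.2740 0.3102; 0.3102 1.3269]

x_post = [-0.7210, 0.0788]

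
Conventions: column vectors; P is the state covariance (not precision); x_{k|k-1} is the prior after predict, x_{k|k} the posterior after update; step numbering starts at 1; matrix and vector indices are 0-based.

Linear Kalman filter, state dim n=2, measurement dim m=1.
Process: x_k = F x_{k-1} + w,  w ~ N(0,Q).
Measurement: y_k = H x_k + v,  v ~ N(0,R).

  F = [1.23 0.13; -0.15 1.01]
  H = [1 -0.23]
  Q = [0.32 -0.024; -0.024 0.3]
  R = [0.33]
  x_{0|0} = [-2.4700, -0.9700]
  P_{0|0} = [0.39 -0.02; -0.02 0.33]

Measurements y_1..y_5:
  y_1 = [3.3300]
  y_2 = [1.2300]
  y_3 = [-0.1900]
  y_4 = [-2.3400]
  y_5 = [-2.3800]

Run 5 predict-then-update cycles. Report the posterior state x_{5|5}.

x_post = [-2.8371, -1.8845]

step 1: x^-=[-3.1642, -0.6092]  P^-=[0.9092 -0.0771; -0.0771 0.6515]  S=[1.3091]  K=[0.7081; -0.1733]  nu=[6.3541]  x^+=[1.3349, -1.7106]  P^+=[0.2529 0.0836; 0.0836 0.6121]
step 2: x^-=[1.4195, -1.9279]  P^-=[0.7397 0.1119; 0.1119 0.9048]  S=[1.0660]  K=[0.6697; -0.0902]  nu=[-0.6329]  x^+=[0.9956, -1.8708]  P^+=[0.2616 0.1763; 0.1763 0.8961]
step 3: x^-=[0.9814, -2.0389]  P^-=[0.7872 0.2610; 0.2610 1.1666]  S=[1.0589]  K=[0.6868; -0.0069]  nu=[-1.6404]  x^+=[-0.1451, -2.0276]  P^+=[0.2878 0.2660; 0.2660 1.1665]
step 4: x^-=[-0.4421, -2.0261]  P^-=[0.8602 0.4014; 0.4014 1.4159]  S=[1.0805]  K=[0.7107; 0.0701]  nu=[-2.3639]  x^+=[-2.1221, -2.1918]  P^+=[0.3145 0.3476; 0.3476 1.4105]
step 5: x^-=[-2.8952, -1.8954]  P^-=[0.9307 0.5282; 0.5282 1.6407]  S=[1.1046]  K=[0.7326; 0.1365]  nu=[0.0792]  x^+=[-2.8371, -1.8845]  P^+=[0.3378 0.4177; 0.4177 1.6201]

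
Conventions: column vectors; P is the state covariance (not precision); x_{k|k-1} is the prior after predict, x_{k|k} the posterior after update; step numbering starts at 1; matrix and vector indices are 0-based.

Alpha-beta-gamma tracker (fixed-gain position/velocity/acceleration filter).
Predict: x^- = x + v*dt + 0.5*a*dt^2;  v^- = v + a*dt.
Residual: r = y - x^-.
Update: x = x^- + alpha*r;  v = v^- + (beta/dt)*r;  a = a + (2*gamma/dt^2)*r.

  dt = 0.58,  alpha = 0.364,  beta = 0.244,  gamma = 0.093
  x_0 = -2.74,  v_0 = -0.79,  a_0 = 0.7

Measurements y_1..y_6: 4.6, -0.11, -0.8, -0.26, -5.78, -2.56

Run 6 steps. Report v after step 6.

v_post = -7.9950

step 1: x_pred=-3.0805  r=7.6805  x^+=-0.2848  v^+=2.8471  a^+=4.9466
step 2: x_pred=2.1986  r=-2.3086  x^+=1.3582  v^+=4.7449  a^+=3.6702
step 3: x_pred=4.7276  r=-5.5276  x^+=2.7156  v^+=4.5482  a^+=0.6139
step 4: x_pred=5.4568  r=-5.7168  x^+=3.3759  v^+=2.4993  a^+=-2.5470
step 5: x_pred=4.3971  r=-10.1771  x^+=0.6926  v^+=-3.2594  a^+=-8.1741
step 6: x_pred=-2.5727  r=0.0127  x^+=-2.5681  v^+=-7.9950  a^+=-8.1670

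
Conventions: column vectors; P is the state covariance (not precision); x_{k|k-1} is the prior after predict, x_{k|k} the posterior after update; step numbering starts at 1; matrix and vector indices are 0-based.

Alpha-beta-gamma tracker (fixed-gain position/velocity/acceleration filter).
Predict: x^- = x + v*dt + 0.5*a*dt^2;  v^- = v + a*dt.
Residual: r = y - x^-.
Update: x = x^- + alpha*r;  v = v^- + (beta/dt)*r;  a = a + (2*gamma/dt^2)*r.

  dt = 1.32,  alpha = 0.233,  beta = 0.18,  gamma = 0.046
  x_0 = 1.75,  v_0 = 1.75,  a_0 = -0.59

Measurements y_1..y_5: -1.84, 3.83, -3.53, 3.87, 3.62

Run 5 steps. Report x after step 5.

step 1: x_pred=3.5460  r=-5.3860  x^+=2.2911  v^+=0.2367  a^+=-0.8744
step 2: x_pred=1.8418  r=1.9882  x^+=2.3050  v^+=-0.6463  a^+=-0.7694
step 3: x_pred=0.7816  r=-4.3116  x^+=-0.2230  v^+=-2.2499  a^+=-0.9971
step 4: x_pred=-4.0615  r=7.9315  x^+=-2.2135  v^+=-2.4844  a^+=-0.5783
step 5: x_pred=-5.9967  r=9.6167  x^+=-3.7560  v^+=-1.9364  a^+=-0.0705

x_post = -3.7560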